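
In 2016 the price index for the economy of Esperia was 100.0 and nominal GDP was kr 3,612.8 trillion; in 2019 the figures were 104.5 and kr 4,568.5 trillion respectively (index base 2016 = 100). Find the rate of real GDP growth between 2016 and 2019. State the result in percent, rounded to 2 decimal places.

21.01%

Real GDP 2016 = 3612.8 / 1.000 = 3612.80.
Real GDP 2019 = 4568.5 / 1.045 = 4371.77.
Real growth = 4371.77 / 3612.80 − 1 = 0.2101.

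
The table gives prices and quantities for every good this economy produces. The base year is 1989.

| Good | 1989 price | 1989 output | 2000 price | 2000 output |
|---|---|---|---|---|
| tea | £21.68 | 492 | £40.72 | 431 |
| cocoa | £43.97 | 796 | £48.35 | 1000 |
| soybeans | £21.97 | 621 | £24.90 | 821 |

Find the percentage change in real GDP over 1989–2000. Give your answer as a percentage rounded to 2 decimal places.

20.30%

Real GDP 1989 = Nominal GDP 1989 = 21.68·492 + 43.97·796 + 21.97·621 = 59310.05.
Real GDP 2000 (at 1989 prices) = 21.68·431 + 43.97·1000 + 21.97·821 = 71351.45.
Real growth = 71351.45/59310.05 − 1 = 0.2030.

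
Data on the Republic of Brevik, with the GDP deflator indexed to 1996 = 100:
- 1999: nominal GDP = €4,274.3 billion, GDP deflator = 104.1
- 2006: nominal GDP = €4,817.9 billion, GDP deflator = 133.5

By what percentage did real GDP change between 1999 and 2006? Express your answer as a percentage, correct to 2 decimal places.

-12.11%

Real GDP 1999 = 4274.3 / 1.041 = 4105.96.
Real GDP 2006 = 4817.9 / 1.335 = 3608.91.
Real growth = 3608.91 / 4105.96 − 1 = -0.1211.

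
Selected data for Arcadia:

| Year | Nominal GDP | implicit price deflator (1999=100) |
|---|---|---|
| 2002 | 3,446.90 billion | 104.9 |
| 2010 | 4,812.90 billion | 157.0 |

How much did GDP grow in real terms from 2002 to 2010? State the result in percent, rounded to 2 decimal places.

-6.71%

Deflate each year: 2002 → 3446.90/1.049 = 3285.89; 2010 → 4812.90/1.570 = 3065.54.
So real GDP changed by 3065.54/3285.89 − 1 = -0.0671, i.e. -6.71%.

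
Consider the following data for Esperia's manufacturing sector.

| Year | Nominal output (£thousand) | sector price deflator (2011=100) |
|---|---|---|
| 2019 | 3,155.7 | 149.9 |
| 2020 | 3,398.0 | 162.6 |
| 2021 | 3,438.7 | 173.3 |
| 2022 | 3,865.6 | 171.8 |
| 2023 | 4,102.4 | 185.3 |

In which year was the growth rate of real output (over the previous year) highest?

2022

2020: real = 3398.0/1.626 = 2089.79; growth vs 2019 (2105.20) = -0.73%.
2021: real = 3438.7/1.733 = 1984.25; growth vs 2020 (2089.79) = -5.05%.
2022: real = 3865.6/1.718 = 2250.06; growth vs 2021 (1984.25) = 13.40%.
2023: real = 4102.4/1.853 = 2213.92; growth vs 2022 (2250.06) = -1.61%.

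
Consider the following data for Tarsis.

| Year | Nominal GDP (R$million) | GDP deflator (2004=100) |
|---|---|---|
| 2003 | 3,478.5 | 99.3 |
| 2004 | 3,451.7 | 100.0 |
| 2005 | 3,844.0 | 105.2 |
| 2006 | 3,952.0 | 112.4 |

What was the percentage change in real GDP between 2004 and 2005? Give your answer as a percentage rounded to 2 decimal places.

Real GDP 2004 = 3451.7/1.000 = 3451.70.
Real GDP 2005 = 3844.0/1.052 = 3653.99.
Change = 3653.99/3451.70 − 1 = 0.0586.

5.86%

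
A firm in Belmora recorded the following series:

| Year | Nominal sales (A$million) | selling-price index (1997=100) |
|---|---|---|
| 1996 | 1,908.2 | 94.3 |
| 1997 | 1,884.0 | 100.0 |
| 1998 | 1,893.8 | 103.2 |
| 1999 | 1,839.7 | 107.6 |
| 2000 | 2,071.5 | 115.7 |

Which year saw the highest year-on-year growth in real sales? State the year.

1997: real = 1884.0/1.000 = 1884.00; growth vs 1996 (2023.54) = -6.90%.
1998: real = 1893.8/1.032 = 1835.08; growth vs 1997 (1884.00) = -2.60%.
1999: real = 1839.7/1.076 = 1709.76; growth vs 1998 (1835.08) = -6.83%.
2000: real = 2071.5/1.157 = 1790.41; growth vs 1999 (1709.76) = 4.72%.

2000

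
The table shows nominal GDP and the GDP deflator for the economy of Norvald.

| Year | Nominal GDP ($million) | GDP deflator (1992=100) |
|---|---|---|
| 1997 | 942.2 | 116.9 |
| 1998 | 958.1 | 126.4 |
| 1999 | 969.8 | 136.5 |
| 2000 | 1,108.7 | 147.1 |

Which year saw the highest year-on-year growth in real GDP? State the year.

2000

1998: real = 958.1/1.264 = 757.99; growth vs 1997 (805.99) = -5.96%.
1999: real = 969.8/1.365 = 710.48; growth vs 1998 (757.99) = -6.27%.
2000: real = 1108.7/1.471 = 753.70; growth vs 1999 (710.48) = 6.08%.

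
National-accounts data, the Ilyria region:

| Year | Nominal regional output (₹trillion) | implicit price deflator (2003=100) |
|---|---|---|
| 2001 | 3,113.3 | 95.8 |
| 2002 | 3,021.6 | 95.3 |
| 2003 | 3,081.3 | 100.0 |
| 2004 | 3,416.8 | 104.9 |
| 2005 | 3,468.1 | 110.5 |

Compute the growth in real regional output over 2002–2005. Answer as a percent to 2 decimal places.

-1.01%

Real regional output 2002 = 3021.6/0.953 = 3170.62.
Real regional output 2005 = 3468.1/1.105 = 3138.55.
Change = 3138.55/3170.62 − 1 = -0.0101.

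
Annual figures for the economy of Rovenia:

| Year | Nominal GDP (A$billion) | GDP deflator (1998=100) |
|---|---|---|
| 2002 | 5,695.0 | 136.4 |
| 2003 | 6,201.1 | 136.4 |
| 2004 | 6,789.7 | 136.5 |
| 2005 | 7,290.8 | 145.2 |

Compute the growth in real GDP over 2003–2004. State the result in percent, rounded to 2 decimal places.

9.41%

Real GDP 2003 = 6201.1/1.364 = 4546.26.
Real GDP 2004 = 6789.7/1.365 = 4974.14.
Change = 4974.14/4546.26 − 1 = 0.0941.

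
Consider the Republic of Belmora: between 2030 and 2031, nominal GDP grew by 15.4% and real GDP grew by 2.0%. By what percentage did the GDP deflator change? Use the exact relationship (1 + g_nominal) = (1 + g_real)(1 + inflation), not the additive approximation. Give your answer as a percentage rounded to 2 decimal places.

(1 + g_nom) = (1 + g_real)(1 + π), so π = 1.1540 / 1.0200 − 1 = 0.13137.

13.14%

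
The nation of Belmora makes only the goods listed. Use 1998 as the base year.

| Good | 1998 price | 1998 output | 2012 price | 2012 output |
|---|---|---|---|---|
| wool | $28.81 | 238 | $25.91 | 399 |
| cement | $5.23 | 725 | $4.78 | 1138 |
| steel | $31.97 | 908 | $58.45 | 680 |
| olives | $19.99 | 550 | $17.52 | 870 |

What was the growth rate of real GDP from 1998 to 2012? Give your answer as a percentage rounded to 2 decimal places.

Real GDP 1998 = Nominal GDP 1998 = 28.81·238 + 5.23·725 + 31.97·908 + 19.99·550 = 50671.79.
Real GDP 2012 (at 1998 prices) = 28.81·399 + 5.23·1138 + 31.97·680 + 19.99·870 = 56577.83.
Real growth = 56577.83/50671.79 − 1 = 0.1166.

11.66%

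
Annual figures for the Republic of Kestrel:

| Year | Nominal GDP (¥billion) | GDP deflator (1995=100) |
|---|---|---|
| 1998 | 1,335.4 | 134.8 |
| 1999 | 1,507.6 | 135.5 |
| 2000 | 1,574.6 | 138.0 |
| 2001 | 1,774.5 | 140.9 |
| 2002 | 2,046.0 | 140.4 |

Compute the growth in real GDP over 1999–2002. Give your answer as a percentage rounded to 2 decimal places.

Real GDP 1999 = 1507.6/1.355 = 1112.62.
Real GDP 2002 = 2046.0/1.404 = 1457.26.
Change = 1457.26/1112.62 − 1 = 0.3098.

30.98%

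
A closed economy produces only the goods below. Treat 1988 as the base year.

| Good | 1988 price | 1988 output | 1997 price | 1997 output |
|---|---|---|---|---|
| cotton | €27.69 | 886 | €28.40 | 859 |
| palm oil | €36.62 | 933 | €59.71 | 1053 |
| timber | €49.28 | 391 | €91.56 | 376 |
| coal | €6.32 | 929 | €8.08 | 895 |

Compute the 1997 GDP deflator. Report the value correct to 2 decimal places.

Nominal GDP 1997 = 28.40·859 + 59.71·1053 + 91.56·376 + 8.08·895 = 128928.39.
Real GDP 1997 (at 1988 prices) = 27.69·859 + 36.62·1053 + 49.28·376 + 6.32·895 = 86532.25.
Deflator = Nominal/Real × 100 = 128928.39/86532.25 × 100 = 148.995.

148.99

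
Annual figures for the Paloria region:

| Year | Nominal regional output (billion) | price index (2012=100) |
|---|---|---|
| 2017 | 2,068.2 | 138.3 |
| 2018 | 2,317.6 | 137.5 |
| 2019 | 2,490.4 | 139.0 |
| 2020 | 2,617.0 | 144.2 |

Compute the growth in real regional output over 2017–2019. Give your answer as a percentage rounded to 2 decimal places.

Real regional output 2017 = 2068.2/1.383 = 1495.44.
Real regional output 2019 = 2490.4/1.390 = 1791.65.
Change = 1791.65/1495.44 − 1 = 0.1981.

19.81%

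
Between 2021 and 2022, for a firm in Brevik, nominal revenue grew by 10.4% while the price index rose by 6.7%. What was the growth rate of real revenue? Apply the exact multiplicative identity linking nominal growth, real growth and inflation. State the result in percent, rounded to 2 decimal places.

(1 + g_nom) = (1 + g_real)(1 + π), so g_real = 1.1040 / 1.0670 − 1 = 0.03468.

3.47%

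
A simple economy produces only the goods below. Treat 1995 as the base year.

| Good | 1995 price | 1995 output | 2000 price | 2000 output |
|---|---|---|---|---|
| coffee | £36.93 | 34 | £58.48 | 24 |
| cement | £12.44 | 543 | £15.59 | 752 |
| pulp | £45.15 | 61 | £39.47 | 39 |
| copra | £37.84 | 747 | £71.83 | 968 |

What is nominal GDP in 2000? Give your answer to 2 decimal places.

£84197.97

Nominal GDP 2000 = Σ (p_2000 × q_2000) = 58.48·24 + 15.59·752 + 39.47·39 + 71.83·968 = 84197.97.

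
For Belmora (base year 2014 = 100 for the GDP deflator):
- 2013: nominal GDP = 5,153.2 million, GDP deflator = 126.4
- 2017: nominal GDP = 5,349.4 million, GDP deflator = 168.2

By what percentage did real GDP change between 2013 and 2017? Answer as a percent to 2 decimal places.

-21.99%

Real GDP 2013 = 5153.2 / 1.264 = 4076.90.
Real GDP 2017 = 5349.4 / 1.682 = 3180.38.
Real growth = 3180.38 / 4076.90 − 1 = -0.2199.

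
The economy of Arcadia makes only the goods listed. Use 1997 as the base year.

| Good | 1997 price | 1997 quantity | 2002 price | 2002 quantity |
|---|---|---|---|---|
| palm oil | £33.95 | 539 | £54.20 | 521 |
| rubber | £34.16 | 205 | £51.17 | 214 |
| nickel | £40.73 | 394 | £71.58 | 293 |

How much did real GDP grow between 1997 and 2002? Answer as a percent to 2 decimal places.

Real GDP 1997 = Nominal GDP 1997 = 33.95·539 + 34.16·205 + 40.73·394 = 41349.47.
Real GDP 2002 (at 1997 prices) = 33.95·521 + 34.16·214 + 40.73·293 = 36932.08.
Real growth = 36932.08/41349.47 − 1 = -0.1068.

-10.68%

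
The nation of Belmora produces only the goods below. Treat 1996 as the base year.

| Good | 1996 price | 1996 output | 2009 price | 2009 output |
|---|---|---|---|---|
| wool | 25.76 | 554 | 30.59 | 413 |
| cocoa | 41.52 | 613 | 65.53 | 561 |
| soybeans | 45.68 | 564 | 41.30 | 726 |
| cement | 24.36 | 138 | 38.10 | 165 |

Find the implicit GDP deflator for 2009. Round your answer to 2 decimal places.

Nominal GDP 2009 = 30.59·413 + 65.53·561 + 41.30·726 + 38.10·165 = 85666.30.
Real GDP 2009 (at 1996 prices) = 25.76·413 + 41.52·561 + 45.68·726 + 24.36·165 = 71114.68.
Deflator = Nominal/Real × 100 = 85666.30/71114.68 × 100 = 120.462.

120.46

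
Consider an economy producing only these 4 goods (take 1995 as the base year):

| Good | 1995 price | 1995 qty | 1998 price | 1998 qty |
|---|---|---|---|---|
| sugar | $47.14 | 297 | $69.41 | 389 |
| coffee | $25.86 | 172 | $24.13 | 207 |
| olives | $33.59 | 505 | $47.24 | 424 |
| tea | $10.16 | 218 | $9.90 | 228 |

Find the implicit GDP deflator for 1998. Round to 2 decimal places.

134.87

Nominal GDP 1998 = 69.41·389 + 24.13·207 + 47.24·424 + 9.90·228 = 54282.36.
Real GDP 1998 (at 1995 prices) = 47.14·389 + 25.86·207 + 33.59·424 + 10.16·228 = 40249.12.
Deflator = Nominal/Real × 100 = 54282.36/40249.12 × 100 = 134.866.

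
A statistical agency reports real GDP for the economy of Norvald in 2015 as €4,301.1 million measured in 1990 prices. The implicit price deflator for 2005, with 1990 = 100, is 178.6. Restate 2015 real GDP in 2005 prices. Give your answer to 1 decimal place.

Real GDP in 2005 prices = Real GDP in 1990 prices × (P_2005/P_1990) = 4301.1 × 1.786 = 7681.76.

€7,681.8 million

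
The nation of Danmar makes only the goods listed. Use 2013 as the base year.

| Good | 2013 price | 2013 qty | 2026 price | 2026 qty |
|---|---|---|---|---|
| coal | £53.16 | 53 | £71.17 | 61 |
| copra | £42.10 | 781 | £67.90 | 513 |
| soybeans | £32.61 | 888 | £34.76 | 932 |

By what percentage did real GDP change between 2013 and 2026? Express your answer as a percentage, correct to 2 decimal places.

Real GDP 2013 = Nominal GDP 2013 = 53.16·53 + 42.10·781 + 32.61·888 = 64655.26.
Real GDP 2026 (at 2013 prices) = 53.16·61 + 42.10·513 + 32.61·932 = 55232.58.
Real growth = 55232.58/64655.26 − 1 = -0.1457.

-14.57%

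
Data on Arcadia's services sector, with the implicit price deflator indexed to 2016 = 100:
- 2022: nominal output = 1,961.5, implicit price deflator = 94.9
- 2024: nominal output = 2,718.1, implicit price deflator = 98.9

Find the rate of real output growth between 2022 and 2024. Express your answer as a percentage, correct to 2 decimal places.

Real output 2022 = 1961.5 / 0.949 = 2066.91.
Real output 2024 = 2718.1 / 0.989 = 2748.33.
Real growth = 2748.33 / 2066.91 − 1 = 0.3297.

32.97%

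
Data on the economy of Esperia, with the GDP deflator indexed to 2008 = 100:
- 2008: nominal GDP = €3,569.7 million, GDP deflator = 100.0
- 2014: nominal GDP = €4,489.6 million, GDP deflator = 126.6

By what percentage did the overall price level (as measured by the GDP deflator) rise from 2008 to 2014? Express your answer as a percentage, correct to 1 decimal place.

Price-level change = 126.6 / 100.0 − 1 = 0.2660.

26.6%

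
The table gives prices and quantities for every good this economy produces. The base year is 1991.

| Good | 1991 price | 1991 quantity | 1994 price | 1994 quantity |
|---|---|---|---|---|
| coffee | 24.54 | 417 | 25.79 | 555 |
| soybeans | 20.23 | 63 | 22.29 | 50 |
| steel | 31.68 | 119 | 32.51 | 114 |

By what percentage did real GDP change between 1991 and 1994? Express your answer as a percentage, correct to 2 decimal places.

Real GDP 1991 = Nominal GDP 1991 = 24.54·417 + 20.23·63 + 31.68·119 = 15277.59.
Real GDP 1994 (at 1991 prices) = 24.54·555 + 20.23·50 + 31.68·114 = 18242.72.
Real growth = 18242.72/15277.59 − 1 = 0.1941.

19.41%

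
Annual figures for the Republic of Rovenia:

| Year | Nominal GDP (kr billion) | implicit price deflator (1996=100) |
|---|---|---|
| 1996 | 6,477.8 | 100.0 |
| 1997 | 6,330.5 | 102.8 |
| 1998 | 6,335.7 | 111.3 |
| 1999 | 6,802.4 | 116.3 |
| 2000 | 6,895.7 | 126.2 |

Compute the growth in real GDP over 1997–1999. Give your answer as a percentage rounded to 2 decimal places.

Real GDP 1997 = 6330.5/1.028 = 6158.07.
Real GDP 1999 = 6802.4/1.163 = 5849.01.
Change = 5849.01/6158.07 − 1 = -0.0502.

-5.02%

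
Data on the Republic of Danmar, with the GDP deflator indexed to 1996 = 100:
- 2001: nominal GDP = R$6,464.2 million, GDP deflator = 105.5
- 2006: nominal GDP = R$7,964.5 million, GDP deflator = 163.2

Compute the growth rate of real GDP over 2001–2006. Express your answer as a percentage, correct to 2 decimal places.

Deflate each year: 2001 → 6464.2/1.055 = 6127.20; 2006 → 7964.5/1.632 = 4880.21.
So real GDP changed by 4880.21/6127.20 − 1 = -0.2035, i.e. -20.35%.

-20.35%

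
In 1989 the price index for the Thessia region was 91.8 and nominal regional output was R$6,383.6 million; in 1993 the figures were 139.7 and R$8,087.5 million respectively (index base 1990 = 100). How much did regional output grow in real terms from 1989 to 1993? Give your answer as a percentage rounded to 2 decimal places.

Deflate each year: 1989 → 6383.6/0.918 = 6953.81; 1993 → 8087.5/1.397 = 5789.19.
So real regional output changed by 5789.19/6953.81 − 1 = -0.1675, i.e. -16.75%.

-16.75%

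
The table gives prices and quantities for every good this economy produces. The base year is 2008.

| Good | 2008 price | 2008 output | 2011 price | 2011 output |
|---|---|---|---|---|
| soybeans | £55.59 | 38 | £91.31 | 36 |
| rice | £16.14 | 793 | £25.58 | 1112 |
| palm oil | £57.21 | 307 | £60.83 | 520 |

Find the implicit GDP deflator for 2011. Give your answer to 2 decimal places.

Nominal GDP 2011 = 91.31·36 + 25.58·1112 + 60.83·520 = 63363.72.
Real GDP 2011 (at 2008 prices) = 55.59·36 + 16.14·1112 + 57.21·520 = 49698.12.
Deflator = Nominal/Real × 100 = 63363.72/49698.12 × 100 = 127.497.

127.50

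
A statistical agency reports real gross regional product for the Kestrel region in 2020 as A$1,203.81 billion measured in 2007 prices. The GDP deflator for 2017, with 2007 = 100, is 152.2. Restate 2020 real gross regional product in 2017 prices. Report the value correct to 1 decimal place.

A$1,832.2 billion

Real gross regional product in 2017 prices = Real gross regional product in 2007 prices × (P_2017/P_2007) = 1203.81 × 1.522 = 1832.20.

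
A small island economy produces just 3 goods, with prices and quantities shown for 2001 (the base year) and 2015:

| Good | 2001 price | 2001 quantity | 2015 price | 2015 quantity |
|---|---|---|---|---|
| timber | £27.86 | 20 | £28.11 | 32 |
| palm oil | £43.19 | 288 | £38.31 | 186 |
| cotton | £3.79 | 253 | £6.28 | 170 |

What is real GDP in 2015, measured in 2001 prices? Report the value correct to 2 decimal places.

£9569.16

Real GDP 2015 = Σ (p_2001 × q_2015) = 27.86·32 + 43.19·186 + 3.79·170 = 9569.16.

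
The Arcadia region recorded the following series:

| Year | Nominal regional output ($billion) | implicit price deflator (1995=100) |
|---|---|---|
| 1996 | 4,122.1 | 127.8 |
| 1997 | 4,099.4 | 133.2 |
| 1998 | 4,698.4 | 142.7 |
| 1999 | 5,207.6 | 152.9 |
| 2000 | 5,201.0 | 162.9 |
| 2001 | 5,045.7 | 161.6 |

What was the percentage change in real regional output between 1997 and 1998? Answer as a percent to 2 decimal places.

6.98%

Real regional output 1997 = 4099.4/1.332 = 3077.63.
Real regional output 1998 = 4698.4/1.427 = 3292.50.
Change = 3292.50/3077.63 − 1 = 0.0698.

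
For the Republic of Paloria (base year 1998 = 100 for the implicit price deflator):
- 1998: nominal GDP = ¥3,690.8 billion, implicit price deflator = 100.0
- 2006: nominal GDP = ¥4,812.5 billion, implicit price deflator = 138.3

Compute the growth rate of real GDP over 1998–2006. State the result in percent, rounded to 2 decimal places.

Deflate each year: 1998 → 3690.8/1.000 = 3690.80; 2006 → 4812.5/1.383 = 3479.75.
So real GDP changed by 3479.75/3690.80 − 1 = -0.0572, i.e. -5.72%.

-5.72%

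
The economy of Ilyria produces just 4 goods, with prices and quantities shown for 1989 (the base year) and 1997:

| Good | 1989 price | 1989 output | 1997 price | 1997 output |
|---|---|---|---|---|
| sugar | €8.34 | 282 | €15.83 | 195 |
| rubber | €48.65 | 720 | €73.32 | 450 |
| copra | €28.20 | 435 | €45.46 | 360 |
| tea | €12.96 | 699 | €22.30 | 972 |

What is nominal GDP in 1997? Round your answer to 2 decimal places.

€74122.05

Nominal GDP 1997 = Σ (p_1997 × q_1997) = 15.83·195 + 73.32·450 + 45.46·360 + 22.30·972 = 74122.05.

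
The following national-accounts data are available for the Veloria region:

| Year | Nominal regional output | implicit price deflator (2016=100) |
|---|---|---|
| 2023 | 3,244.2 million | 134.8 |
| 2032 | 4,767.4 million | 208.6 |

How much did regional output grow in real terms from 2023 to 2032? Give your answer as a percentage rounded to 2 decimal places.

Real regional output 2023 = 3244.2 / 1.348 = 2406.68.
Real regional output 2032 = 4767.4 / 2.086 = 2285.43.
Real growth = 2285.43 / 2406.68 − 1 = -0.0504.

-5.04%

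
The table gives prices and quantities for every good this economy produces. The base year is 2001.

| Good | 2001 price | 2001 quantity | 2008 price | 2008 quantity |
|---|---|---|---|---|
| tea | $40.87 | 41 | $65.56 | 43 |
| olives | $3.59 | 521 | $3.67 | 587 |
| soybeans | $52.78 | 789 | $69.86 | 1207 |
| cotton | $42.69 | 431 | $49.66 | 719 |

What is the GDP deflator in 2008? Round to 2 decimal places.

127.21

Nominal GDP 2008 = 65.56·43 + 3.67·587 + 69.86·1207 + 49.66·719 = 124999.93.
Real GDP 2008 (at 2001 prices) = 40.87·43 + 3.59·587 + 52.78·1207 + 42.69·719 = 98264.31.
Deflator = Nominal/Real × 100 = 124999.93/98264.31 × 100 = 127.208.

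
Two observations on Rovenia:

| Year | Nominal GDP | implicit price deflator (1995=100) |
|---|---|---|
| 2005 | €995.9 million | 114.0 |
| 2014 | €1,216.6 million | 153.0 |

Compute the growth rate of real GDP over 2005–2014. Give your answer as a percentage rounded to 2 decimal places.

-8.98%

Real GDP 2005 = 995.9 / 1.140 = 873.60.
Real GDP 2014 = 1216.6 / 1.530 = 795.16.
Real growth = 795.16 / 873.60 − 1 = -0.0898.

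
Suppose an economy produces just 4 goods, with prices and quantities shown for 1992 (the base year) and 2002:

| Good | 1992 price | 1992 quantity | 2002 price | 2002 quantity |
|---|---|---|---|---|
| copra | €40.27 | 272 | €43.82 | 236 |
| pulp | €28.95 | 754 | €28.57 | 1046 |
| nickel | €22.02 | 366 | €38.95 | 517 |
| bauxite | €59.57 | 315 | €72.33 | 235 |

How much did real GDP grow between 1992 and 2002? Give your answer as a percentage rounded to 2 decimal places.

9.33%

Real GDP 1992 = Nominal GDP 1992 = 40.27·272 + 28.95·754 + 22.02·366 + 59.57·315 = 59605.61.
Real GDP 2002 (at 1992 prices) = 40.27·236 + 28.95·1046 + 22.02·517 + 59.57·235 = 65168.71.
Real growth = 65168.71/59605.61 − 1 = 0.0933.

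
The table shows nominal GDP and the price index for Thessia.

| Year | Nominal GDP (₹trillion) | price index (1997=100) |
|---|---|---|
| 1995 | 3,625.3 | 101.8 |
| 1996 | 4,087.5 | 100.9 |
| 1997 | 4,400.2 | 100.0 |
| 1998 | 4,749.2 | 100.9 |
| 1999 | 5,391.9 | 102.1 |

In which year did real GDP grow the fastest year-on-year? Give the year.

1996: real = 4087.5/1.009 = 4051.04; growth vs 1995 (3561.20) = 13.75%.
1997: real = 4400.2/1.000 = 4400.20; growth vs 1996 (4051.04) = 8.62%.
1998: real = 4749.2/1.009 = 4706.84; growth vs 1997 (4400.20) = 6.97%.
1999: real = 5391.9/1.021 = 5281.00; growth vs 1998 (4706.84) = 12.20%.

1996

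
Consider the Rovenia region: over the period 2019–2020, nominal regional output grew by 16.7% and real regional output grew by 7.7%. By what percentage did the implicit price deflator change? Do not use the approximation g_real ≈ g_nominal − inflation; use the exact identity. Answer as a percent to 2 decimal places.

8.36%

(1 + g_nom) = (1 + g_real)(1 + π), so π = 1.1670 / 1.0770 − 1 = 0.08357.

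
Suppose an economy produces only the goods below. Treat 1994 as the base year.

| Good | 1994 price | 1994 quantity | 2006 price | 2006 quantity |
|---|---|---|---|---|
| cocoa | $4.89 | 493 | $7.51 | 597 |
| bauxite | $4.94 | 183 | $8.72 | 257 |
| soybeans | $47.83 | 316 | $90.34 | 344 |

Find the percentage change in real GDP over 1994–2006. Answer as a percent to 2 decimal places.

12.01%

Real GDP 1994 = Nominal GDP 1994 = 4.89·493 + 4.94·183 + 47.83·316 = 18429.07.
Real GDP 2006 (at 1994 prices) = 4.89·597 + 4.94·257 + 47.83·344 = 20642.43.
Real growth = 20642.43/18429.07 − 1 = 0.1201.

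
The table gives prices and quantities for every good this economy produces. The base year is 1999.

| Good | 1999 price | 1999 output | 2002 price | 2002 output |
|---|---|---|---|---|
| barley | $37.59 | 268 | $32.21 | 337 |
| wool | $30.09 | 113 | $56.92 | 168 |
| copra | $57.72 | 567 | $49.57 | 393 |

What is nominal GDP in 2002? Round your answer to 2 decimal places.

Nominal GDP 2002 = Σ (p_2002 × q_2002) = 32.21·337 + 56.92·168 + 49.57·393 = 39898.34.

$39898.34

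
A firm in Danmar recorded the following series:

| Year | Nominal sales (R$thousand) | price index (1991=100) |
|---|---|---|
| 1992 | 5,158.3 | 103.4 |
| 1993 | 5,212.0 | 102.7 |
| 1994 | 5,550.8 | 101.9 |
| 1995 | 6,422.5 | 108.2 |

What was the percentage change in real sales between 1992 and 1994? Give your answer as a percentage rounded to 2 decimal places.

Real sales 1992 = 5158.3/1.034 = 4988.68.
Real sales 1994 = 5550.8/1.019 = 5447.30.
Change = 5447.30/4988.68 − 1 = 0.0919.

9.19%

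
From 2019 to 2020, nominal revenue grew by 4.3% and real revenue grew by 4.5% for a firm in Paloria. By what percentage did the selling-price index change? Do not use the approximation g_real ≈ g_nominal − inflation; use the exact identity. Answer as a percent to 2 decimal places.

(1 + g_nom) = (1 + g_real)(1 + π), so π = 1.0430 / 1.0450 − 1 = -0.00191.

-0.19%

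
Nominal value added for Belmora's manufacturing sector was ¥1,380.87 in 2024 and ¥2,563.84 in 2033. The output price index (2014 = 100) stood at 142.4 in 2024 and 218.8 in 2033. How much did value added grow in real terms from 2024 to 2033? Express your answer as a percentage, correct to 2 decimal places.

Real value added 2024 = 1380.87 / 1.424 = 969.71.
Real value added 2033 = 2563.84 / 2.188 = 1171.77.
Real growth = 1171.77 / 969.71 − 1 = 0.2084.

20.84%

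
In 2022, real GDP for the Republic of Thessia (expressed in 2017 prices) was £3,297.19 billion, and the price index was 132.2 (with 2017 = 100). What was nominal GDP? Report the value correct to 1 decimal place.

Nominal GDP = Real × (price index/100) = 3297.19 × 1.322 = 4358.89.

£4,358.9 billion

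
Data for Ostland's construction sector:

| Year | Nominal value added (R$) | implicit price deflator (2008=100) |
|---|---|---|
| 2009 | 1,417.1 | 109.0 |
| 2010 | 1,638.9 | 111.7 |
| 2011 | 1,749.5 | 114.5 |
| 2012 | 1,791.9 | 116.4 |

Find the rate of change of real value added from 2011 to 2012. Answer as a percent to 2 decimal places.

0.75%

Real value added 2011 = 1749.5/1.145 = 1527.95.
Real value added 2012 = 1791.9/1.164 = 1539.43.
Change = 1539.43/1527.95 − 1 = 0.0075.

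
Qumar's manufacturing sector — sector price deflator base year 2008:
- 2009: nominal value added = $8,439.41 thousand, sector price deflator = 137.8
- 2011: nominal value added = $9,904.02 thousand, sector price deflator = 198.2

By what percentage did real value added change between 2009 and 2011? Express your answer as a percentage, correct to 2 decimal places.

-18.41%

Deflate each year: 2009 → 8439.41/1.378 = 6124.39; 2011 → 9904.02/1.982 = 4996.98.
So real value added changed by 4996.98/6124.39 − 1 = -0.1841, i.e. -18.41%.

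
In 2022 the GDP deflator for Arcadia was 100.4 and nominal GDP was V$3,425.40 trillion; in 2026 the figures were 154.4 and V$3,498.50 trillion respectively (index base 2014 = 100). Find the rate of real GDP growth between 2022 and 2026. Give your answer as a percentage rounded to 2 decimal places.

Real GDP 2022 = 3425.40 / 1.004 = 3411.75.
Real GDP 2026 = 3498.50 / 1.544 = 2265.87.
Real growth = 2265.87 / 3411.75 − 1 = -0.3359.

-33.59%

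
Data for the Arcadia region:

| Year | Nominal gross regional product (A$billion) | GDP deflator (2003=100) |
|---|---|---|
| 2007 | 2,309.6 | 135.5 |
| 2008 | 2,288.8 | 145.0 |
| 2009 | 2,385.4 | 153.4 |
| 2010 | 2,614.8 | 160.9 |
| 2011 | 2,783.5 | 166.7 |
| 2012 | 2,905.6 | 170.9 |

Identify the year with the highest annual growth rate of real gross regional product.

2010

2008: real = 2288.8/1.450 = 1578.48; growth vs 2007 (1704.50) = -7.39%.
2009: real = 2385.4/1.534 = 1555.02; growth vs 2008 (1578.48) = -1.49%.
2010: real = 2614.8/1.609 = 1625.11; growth vs 2009 (1555.02) = 4.51%.
2011: real = 2783.5/1.667 = 1669.77; growth vs 2010 (1625.11) = 2.75%.
2012: real = 2905.6/1.709 = 1700.18; growth vs 2011 (1669.77) = 1.82%.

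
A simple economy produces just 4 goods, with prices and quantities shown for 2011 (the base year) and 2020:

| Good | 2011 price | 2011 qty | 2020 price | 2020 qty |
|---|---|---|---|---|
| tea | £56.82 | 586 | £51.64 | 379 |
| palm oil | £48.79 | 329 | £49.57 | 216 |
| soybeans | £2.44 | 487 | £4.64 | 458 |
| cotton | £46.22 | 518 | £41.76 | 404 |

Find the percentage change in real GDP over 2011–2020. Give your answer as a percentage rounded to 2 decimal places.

Real GDP 2011 = Nominal GDP 2011 = 56.82·586 + 48.79·329 + 2.44·487 + 46.22·518 = 74478.67.
Real GDP 2020 (at 2011 prices) = 56.82·379 + 48.79·216 + 2.44·458 + 46.22·404 = 51863.82.
Real growth = 51863.82/74478.67 − 1 = -0.3036.

-30.36%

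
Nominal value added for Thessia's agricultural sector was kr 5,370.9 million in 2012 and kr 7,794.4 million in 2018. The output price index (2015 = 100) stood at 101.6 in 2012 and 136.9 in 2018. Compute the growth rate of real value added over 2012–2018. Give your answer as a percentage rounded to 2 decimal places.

Real value added 2012 = 5370.9 / 1.016 = 5286.32.
Real value added 2018 = 7794.4 / 1.369 = 5693.50.
Real growth = 5693.50 / 5286.32 − 1 = 0.0770.

7.70%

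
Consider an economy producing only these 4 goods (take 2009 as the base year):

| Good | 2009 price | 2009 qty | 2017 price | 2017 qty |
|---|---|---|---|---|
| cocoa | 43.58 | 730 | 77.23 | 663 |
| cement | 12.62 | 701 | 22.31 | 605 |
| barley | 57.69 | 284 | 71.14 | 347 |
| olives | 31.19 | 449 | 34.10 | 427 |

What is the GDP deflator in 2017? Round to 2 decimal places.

148.78

Nominal GDP 2017 = 77.23·663 + 22.31·605 + 71.14·347 + 34.10·427 = 103947.32.
Real GDP 2017 (at 2009 prices) = 43.58·663 + 12.62·605 + 57.69·347 + 31.19·427 = 69865.20.
Deflator = Nominal/Real × 100 = 103947.32/69865.20 × 100 = 148.783.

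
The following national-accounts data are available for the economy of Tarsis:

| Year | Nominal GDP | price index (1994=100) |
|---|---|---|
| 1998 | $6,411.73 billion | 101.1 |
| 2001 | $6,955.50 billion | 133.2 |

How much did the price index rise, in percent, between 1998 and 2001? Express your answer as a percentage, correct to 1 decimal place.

31.8%

Price-level change = 133.2 / 101.1 − 1 = 0.3175.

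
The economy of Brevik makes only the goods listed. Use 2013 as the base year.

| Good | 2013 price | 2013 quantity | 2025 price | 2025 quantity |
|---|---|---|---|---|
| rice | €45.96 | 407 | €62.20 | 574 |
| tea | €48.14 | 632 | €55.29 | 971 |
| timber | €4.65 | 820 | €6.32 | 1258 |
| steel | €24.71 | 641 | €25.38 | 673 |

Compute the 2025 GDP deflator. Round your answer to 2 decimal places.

119.68

Nominal GDP 2025 = 62.20·574 + 55.29·971 + 6.32·1258 + 25.38·673 = 114420.69.
Real GDP 2025 (at 2013 prices) = 45.96·574 + 48.14·971 + 4.65·1258 + 24.71·673 = 95604.51.
Deflator = Nominal/Real × 100 = 114420.69/95604.51 × 100 = 119.681.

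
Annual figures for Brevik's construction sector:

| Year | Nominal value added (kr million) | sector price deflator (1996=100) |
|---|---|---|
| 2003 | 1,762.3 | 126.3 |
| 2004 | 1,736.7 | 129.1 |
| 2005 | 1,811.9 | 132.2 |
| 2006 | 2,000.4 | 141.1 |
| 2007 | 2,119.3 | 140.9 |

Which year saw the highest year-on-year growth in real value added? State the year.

2004: real = 1736.7/1.291 = 1345.24; growth vs 2003 (1395.33) = -3.59%.
2005: real = 1811.9/1.322 = 1370.57; growth vs 2004 (1345.24) = 1.88%.
2006: real = 2000.4/1.411 = 1417.72; growth vs 2005 (1370.57) = 3.44%.
2007: real = 2119.3/1.409 = 1504.12; growth vs 2006 (1417.72) = 6.09%.

2007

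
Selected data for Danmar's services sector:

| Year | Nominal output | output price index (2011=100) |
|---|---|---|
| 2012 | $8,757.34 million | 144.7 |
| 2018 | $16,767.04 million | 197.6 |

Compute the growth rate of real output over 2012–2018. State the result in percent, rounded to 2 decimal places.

40.21%

Real output 2012 = 8757.34 / 1.447 = 6052.07.
Real output 2018 = 16767.04 / 1.976 = 8485.34.
Real growth = 8485.34 / 6052.07 − 1 = 0.4021.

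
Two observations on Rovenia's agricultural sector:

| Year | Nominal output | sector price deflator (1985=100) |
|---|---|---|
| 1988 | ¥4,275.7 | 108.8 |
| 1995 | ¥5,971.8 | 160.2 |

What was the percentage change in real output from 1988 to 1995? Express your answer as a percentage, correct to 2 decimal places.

-5.14%

Deflate each year: 1988 → 4275.7/1.088 = 3929.87; 1995 → 5971.8/1.602 = 3727.72.
So real output changed by 3727.72/3929.87 − 1 = -0.0514, i.e. -5.14%.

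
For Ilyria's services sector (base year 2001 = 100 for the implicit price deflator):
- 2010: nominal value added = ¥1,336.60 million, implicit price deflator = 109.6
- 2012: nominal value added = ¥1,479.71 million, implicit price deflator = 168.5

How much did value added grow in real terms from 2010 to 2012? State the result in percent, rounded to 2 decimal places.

Deflate each year: 2010 → 1336.60/1.096 = 1219.53; 2012 → 1479.71/1.685 = 878.17.
So real value added changed by 878.17/1219.53 − 1 = -0.2799, i.e. -27.99%.

-27.99%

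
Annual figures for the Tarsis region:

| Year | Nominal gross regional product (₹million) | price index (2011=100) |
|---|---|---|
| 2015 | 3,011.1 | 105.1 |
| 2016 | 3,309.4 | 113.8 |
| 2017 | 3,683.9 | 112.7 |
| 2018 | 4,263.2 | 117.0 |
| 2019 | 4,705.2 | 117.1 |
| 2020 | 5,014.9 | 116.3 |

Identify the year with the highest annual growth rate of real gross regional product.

2017

2016: real = 3309.4/1.138 = 2908.08; growth vs 2015 (2864.99) = 1.50%.
2017: real = 3683.9/1.127 = 3268.77; growth vs 2016 (2908.08) = 12.40%.
2018: real = 4263.2/1.170 = 3643.76; growth vs 2017 (3268.77) = 11.47%.
2019: real = 4705.2/1.171 = 4018.10; growth vs 2018 (3643.76) = 10.27%.
2020: real = 5014.9/1.163 = 4312.04; growth vs 2019 (4018.10) = 7.32%.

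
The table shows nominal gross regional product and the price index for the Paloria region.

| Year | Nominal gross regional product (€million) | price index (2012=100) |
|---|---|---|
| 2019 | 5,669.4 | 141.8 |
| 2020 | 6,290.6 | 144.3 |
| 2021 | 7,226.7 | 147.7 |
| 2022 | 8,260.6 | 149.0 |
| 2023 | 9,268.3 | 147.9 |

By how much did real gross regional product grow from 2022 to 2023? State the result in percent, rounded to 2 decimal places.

13.03%

Real gross regional product 2022 = 8260.6/1.490 = 5544.03.
Real gross regional product 2023 = 9268.3/1.479 = 6266.60.
Change = 6266.60/5544.03 − 1 = 0.1303.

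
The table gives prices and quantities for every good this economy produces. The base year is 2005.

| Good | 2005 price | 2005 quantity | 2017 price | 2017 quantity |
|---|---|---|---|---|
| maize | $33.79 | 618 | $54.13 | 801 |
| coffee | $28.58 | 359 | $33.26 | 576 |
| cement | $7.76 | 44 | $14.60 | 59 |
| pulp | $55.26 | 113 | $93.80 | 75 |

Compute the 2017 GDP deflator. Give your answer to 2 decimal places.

Nominal GDP 2017 = 54.13·801 + 33.26·576 + 14.60·59 + 93.80·75 = 70412.29.
Real GDP 2017 (at 2005 prices) = 33.79·801 + 28.58·576 + 7.76·59 + 55.26·75 = 48130.21.
Deflator = Nominal/Real × 100 = 70412.29/48130.21 × 100 = 146.295.

146.30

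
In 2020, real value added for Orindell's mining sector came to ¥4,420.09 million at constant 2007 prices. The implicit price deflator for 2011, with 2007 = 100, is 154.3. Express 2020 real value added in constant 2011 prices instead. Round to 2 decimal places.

Real value added in 2011 prices = Real value added in 2007 prices × (P_2011/P_2007) = 4420.09 × 1.543 = 6820.20.

¥6,820.20 million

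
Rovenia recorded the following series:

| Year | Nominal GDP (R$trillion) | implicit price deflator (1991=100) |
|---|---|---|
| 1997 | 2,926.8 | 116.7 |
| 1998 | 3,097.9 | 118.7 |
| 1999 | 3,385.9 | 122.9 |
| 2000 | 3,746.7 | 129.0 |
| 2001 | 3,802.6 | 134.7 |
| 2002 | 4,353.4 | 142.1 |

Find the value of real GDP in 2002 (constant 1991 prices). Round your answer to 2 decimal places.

Real GDP 2002 = 4353.4 / 1.421 = 3063.62.

R$3,063.62 trillion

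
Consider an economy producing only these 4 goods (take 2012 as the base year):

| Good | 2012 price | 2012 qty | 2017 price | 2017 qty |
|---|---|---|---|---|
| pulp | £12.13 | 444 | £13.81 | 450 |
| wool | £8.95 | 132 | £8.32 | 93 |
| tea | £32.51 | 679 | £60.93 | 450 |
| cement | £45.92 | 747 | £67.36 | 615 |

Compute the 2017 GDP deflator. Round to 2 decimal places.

154.25

Nominal GDP 2017 = 13.81·450 + 8.32·93 + 60.93·450 + 67.36·615 = 75833.16.
Real GDP 2017 (at 2012 prices) = 12.13·450 + 8.95·93 + 32.51·450 + 45.92·615 = 49161.15.
Deflator = Nominal/Real × 100 = 75833.16/49161.15 × 100 = 154.254.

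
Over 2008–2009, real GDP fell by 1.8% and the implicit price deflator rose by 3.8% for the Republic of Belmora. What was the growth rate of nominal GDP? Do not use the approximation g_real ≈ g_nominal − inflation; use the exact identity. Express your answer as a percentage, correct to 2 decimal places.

(1 + g_nom) = (1 + g_real)(1 + π) = 0.9820 × 1.0380 = 1.01932.

1.93%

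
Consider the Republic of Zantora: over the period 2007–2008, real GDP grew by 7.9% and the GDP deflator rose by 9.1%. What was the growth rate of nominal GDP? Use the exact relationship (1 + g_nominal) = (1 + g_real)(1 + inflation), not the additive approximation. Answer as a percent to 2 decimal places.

17.72%

(1 + g_nom) = (1 + g_real)(1 + π) = 1.0790 × 1.0910 = 1.17719.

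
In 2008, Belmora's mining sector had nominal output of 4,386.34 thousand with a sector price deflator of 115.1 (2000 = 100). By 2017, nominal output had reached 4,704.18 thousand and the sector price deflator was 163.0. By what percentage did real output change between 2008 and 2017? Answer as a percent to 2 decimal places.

Real output 2008 = 4386.34 / 1.151 = 3810.89.
Real output 2017 = 4704.18 / 1.630 = 2886.00.
Real growth = 2886.00 / 3810.89 − 1 = -0.2427.

-24.27%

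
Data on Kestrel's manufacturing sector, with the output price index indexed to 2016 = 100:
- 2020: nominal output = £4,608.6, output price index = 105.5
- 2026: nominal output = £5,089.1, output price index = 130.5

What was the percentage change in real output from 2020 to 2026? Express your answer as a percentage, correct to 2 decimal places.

-10.73%

Real output 2020 = 4608.6 / 1.055 = 4368.34.
Real output 2026 = 5089.1 / 1.305 = 3899.69.
Real growth = 3899.69 / 4368.34 − 1 = -0.1073.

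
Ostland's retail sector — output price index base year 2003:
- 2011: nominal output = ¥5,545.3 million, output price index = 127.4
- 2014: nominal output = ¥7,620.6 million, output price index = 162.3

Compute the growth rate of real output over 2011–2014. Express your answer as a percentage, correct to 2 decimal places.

7.87%

Deflate each year: 2011 → 5545.3/1.274 = 4352.67; 2014 → 7620.6/1.623 = 4695.38.
So real output changed by 4695.38/4352.67 − 1 = 0.0787, i.e. 7.87%.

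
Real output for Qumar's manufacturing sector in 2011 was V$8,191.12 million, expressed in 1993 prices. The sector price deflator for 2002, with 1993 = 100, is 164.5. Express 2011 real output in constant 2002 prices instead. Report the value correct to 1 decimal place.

V$13,474.4 million

Real output in 2002 prices = Real output in 1993 prices × (P_2002/P_1993) = 8191.12 × 1.645 = 13474.39.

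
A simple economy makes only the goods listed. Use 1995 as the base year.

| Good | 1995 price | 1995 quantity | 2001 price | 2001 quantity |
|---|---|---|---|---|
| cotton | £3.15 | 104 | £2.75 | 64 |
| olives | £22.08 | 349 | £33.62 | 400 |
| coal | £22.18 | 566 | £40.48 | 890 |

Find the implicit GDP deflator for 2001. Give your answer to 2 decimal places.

172.56

Nominal GDP 2001 = 2.75·64 + 33.62·400 + 40.48·890 = 49651.20.
Real GDP 2001 (at 1995 prices) = 3.15·64 + 22.08·400 + 22.18·890 = 28773.80.
Deflator = Nominal/Real × 100 = 49651.20/28773.80 × 100 = 172.557.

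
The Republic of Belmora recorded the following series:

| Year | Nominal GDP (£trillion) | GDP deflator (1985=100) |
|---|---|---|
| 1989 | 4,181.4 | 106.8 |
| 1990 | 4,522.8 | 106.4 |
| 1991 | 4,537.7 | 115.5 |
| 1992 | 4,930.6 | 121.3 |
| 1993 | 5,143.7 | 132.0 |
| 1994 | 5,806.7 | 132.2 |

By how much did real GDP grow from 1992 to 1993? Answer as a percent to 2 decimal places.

Real GDP 1992 = 4930.6/1.213 = 4064.80.
Real GDP 1993 = 5143.7/1.320 = 3896.74.
Change = 3896.74/4064.80 − 1 = -0.0413.

-4.13%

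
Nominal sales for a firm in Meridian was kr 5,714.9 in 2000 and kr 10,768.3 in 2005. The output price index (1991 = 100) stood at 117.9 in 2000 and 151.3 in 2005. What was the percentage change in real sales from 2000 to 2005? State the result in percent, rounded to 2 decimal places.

Deflate each year: 2000 → 5714.9/1.179 = 4847.24; 2005 → 10768.3/1.513 = 7117.18.
So real sales changed by 7117.18/4847.24 − 1 = 0.4683, i.e. 46.83%.

46.83%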